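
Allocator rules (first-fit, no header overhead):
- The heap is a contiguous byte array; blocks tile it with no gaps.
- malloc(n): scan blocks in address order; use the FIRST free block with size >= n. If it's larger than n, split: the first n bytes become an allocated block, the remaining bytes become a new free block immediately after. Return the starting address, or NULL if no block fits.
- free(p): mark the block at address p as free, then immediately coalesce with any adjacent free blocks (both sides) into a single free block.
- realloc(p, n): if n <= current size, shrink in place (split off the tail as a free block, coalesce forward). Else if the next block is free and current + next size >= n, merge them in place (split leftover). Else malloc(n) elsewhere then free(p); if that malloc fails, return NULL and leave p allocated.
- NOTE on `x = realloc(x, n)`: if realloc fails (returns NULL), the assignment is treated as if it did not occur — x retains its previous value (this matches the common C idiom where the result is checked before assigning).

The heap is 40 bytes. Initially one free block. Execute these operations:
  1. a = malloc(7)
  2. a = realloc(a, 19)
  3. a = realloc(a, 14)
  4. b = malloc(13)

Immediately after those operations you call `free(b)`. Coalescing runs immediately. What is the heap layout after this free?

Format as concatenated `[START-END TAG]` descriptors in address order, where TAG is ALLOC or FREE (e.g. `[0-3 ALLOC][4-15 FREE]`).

Answer: [0-13 ALLOC][14-39 FREE]

Derivation:
Op 1: a = malloc(7) -> a = 0; heap: [0-6 ALLOC][7-39 FREE]
Op 2: a = realloc(a, 19) -> a = 0; heap: [0-18 ALLOC][19-39 FREE]
Op 3: a = realloc(a, 14) -> a = 0; heap: [0-13 ALLOC][14-39 FREE]
Op 4: b = malloc(13) -> b = 14; heap: [0-13 ALLOC][14-26 ALLOC][27-39 FREE]
free(b): b = 14 -> block [14-26 ALLOC]; mark free, coalesce with adjacent free neighbors -> [0-13 ALLOC][14-39 FREE]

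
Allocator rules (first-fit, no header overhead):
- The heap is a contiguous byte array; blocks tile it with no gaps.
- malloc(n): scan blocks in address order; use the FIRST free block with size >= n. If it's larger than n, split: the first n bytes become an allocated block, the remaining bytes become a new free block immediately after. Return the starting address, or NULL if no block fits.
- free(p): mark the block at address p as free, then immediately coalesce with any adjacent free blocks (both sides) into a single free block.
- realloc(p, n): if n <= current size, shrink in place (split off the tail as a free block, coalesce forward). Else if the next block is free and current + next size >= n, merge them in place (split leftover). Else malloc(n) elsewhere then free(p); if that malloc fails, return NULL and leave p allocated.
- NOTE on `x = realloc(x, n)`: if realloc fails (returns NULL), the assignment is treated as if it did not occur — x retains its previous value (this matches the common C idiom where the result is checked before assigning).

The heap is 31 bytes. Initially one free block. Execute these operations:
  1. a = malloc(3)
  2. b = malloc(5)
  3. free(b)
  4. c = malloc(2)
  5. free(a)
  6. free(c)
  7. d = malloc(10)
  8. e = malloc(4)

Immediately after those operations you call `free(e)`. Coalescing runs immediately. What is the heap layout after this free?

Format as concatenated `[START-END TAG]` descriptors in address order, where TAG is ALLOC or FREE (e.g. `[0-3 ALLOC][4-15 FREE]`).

Answer: [0-9 ALLOC][10-30 FREE]

Derivation:
Op 1: a = malloc(3) -> a = 0; heap: [0-2 ALLOC][3-30 FREE]
Op 2: b = malloc(5) -> b = 3; heap: [0-2 ALLOC][3-7 ALLOC][8-30 FREE]
Op 3: free(b) -> (freed b); heap: [0-2 ALLOC][3-30 FREE]
Op 4: c = malloc(2) -> c = 3; heap: [0-2 ALLOC][3-4 ALLOC][5-30 FREE]
Op 5: free(a) -> (freed a); heap: [0-2 FREE][3-4 ALLOC][5-30 FREE]
Op 6: free(c) -> (freed c); heap: [0-30 FREE]
Op 7: d = malloc(10) -> d = 0; heap: [0-9 ALLOC][10-30 FREE]
Op 8: e = malloc(4) -> e = 10; heap: [0-9 ALLOC][10-13 ALLOC][14-30 FREE]
free(e): e = 10 -> block [10-13 ALLOC]; mark free, coalesce with adjacent free neighbors -> [0-9 ALLOC][10-30 FREE]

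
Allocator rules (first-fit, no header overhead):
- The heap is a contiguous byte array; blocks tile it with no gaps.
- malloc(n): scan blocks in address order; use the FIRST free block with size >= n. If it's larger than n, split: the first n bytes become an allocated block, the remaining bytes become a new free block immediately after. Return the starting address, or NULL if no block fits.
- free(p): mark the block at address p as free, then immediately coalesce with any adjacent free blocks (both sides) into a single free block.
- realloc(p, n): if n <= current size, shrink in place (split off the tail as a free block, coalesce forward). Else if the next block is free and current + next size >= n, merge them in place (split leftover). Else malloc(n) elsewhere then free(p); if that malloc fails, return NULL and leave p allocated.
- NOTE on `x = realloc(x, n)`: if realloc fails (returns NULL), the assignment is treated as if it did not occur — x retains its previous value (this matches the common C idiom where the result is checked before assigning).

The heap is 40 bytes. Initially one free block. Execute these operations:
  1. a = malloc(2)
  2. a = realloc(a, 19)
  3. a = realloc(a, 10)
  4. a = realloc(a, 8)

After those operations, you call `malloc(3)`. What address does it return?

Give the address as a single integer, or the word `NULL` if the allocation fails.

Answer: 8

Derivation:
Op 1: a = malloc(2) -> a = 0; heap: [0-1 ALLOC][2-39 FREE]
Op 2: a = realloc(a, 19) -> a = 0; heap: [0-18 ALLOC][19-39 FREE]
Op 3: a = realloc(a, 10) -> a = 0; heap: [0-9 ALLOC][10-39 FREE]
Op 4: a = realloc(a, 8) -> a = 0; heap: [0-7 ALLOC][8-39 FREE]
malloc(3): first-fit scan over [0-7 ALLOC][8-39 FREE] -> 8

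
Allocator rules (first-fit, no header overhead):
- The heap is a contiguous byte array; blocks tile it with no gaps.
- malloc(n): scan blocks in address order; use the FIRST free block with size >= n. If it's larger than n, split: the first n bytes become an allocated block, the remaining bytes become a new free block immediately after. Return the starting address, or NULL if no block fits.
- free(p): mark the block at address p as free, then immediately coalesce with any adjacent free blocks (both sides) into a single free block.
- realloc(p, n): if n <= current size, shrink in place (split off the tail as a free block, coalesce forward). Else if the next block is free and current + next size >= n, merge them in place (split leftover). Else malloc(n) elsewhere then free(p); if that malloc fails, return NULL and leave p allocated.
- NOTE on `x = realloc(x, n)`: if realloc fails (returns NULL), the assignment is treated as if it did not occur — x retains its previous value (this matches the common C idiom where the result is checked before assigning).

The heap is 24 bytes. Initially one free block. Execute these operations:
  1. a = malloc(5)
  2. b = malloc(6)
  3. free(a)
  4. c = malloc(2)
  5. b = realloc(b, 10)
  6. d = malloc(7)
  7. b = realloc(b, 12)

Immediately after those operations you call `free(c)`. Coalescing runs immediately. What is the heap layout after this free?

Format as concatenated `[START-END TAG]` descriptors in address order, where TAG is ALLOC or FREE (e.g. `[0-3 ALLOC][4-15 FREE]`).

Answer: [0-4 FREE][5-14 ALLOC][15-21 ALLOC][22-23 FREE]

Derivation:
Op 1: a = malloc(5) -> a = 0; heap: [0-4 ALLOC][5-23 FREE]
Op 2: b = malloc(6) -> b = 5; heap: [0-4 ALLOC][5-10 ALLOC][11-23 FREE]
Op 3: free(a) -> (freed a); heap: [0-4 FREE][5-10 ALLOC][11-23 FREE]
Op 4: c = malloc(2) -> c = 0; heap: [0-1 ALLOC][2-4 FREE][5-10 ALLOC][11-23 FREE]
Op 5: b = realloc(b, 10) -> b = 5; heap: [0-1 ALLOC][2-4 FREE][5-14 ALLOC][15-23 FREE]
Op 6: d = malloc(7) -> d = 15; heap: [0-1 ALLOC][2-4 FREE][5-14 ALLOC][15-21 ALLOC][22-23 FREE]
Op 7: b = realloc(b, 12) -> NULL (b unchanged); heap: [0-1 ALLOC][2-4 FREE][5-14 ALLOC][15-21 ALLOC][22-23 FREE]
free(c): c = 0 -> block [0-1 ALLOC]; mark free, coalesce with adjacent free neighbors -> [0-4 FREE][5-14 ALLOC][15-21 ALLOC][22-23 FREE]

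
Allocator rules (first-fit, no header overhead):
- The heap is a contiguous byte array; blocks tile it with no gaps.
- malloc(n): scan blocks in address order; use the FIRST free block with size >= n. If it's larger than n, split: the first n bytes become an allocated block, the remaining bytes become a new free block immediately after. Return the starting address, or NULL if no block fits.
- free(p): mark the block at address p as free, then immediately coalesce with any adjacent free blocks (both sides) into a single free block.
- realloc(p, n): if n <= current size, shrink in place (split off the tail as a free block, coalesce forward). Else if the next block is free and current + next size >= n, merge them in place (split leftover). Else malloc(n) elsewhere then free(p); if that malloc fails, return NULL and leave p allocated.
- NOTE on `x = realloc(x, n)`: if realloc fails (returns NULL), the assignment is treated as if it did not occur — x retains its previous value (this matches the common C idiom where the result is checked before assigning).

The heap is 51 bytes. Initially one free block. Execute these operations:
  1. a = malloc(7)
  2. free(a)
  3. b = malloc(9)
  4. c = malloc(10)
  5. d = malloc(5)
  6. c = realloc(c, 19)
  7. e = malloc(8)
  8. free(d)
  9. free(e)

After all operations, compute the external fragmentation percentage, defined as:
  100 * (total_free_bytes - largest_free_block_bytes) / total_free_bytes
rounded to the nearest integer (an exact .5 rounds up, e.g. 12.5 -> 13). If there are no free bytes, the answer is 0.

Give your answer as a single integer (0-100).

Answer: 35

Derivation:
Op 1: a = malloc(7) -> a = 0; heap: [0-6 ALLOC][7-50 FREE]
Op 2: free(a) -> (freed a); heap: [0-50 FREE]
Op 3: b = malloc(9) -> b = 0; heap: [0-8 ALLOC][9-50 FREE]
Op 4: c = malloc(10) -> c = 9; heap: [0-8 ALLOC][9-18 ALLOC][19-50 FREE]
Op 5: d = malloc(5) -> d = 19; heap: [0-8 ALLOC][9-18 ALLOC][19-23 ALLOC][24-50 FREE]
Op 6: c = realloc(c, 19) -> c = 24; heap: [0-8 ALLOC][9-18 FREE][19-23 ALLOC][24-42 ALLOC][43-50 FREE]
Op 7: e = malloc(8) -> e = 9; heap: [0-8 ALLOC][9-16 ALLOC][17-18 FREE][19-23 ALLOC][24-42 ALLOC][43-50 FREE]
Op 8: free(d) -> (freed d); heap: [0-8 ALLOC][9-16 ALLOC][17-23 FREE][24-42 ALLOC][43-50 FREE]
Op 9: free(e) -> (freed e); heap: [0-8 ALLOC][9-23 FREE][24-42 ALLOC][43-50 FREE]
Free blocks: [15 8] total_free=23 largest=15 -> 100*(23-15)/23 = 800/23 ≈ 34.783 -> rounds to 35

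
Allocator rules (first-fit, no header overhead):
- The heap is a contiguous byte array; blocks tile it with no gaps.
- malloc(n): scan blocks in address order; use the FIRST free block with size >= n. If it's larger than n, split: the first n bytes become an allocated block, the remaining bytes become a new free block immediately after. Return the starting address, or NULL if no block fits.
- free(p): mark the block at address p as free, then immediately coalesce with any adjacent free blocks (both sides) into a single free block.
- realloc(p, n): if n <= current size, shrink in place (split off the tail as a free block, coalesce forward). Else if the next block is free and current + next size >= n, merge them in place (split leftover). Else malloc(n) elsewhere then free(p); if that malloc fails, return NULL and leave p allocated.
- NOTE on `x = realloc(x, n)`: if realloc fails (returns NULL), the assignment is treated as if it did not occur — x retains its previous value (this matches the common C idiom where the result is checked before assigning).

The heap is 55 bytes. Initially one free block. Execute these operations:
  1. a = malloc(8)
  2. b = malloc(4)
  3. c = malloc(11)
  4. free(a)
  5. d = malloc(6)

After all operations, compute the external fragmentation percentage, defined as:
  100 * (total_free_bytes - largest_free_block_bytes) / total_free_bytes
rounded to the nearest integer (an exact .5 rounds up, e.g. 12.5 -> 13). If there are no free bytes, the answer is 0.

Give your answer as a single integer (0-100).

Op 1: a = malloc(8) -> a = 0; heap: [0-7 ALLOC][8-54 FREE]
Op 2: b = malloc(4) -> b = 8; heap: [0-7 ALLOC][8-11 ALLOC][12-54 FREE]
Op 3: c = malloc(11) -> c = 12; heap: [0-7 ALLOC][8-11 ALLOC][12-22 ALLOC][23-54 FREE]
Op 4: free(a) -> (freed a); heap: [0-7 FREE][8-11 ALLOC][12-22 ALLOC][23-54 FREE]
Op 5: d = malloc(6) -> d = 0; heap: [0-5 ALLOC][6-7 FREE][8-11 ALLOC][12-22 ALLOC][23-54 FREE]
Free blocks: [2 32] total_free=34 largest=32 -> 100*(34-32)/34 = 200/34 ≈ 5.882 -> rounds to 6

Answer: 6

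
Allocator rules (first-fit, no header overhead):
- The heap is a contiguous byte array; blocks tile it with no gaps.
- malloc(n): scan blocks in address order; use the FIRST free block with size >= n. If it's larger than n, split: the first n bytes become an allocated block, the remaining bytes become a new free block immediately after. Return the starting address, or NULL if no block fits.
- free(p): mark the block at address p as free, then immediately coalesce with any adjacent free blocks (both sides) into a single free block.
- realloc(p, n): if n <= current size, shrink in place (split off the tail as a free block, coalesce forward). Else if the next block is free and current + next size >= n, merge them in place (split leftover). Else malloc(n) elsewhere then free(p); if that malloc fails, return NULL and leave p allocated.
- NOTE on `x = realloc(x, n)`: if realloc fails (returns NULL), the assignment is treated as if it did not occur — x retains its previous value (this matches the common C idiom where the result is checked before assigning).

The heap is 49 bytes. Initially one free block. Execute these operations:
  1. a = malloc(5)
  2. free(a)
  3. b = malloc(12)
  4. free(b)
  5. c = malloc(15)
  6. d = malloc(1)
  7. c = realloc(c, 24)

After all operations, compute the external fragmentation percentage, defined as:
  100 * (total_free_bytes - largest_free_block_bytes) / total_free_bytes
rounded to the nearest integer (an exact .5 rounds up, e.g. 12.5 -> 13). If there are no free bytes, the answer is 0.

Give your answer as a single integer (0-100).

Answer: 38

Derivation:
Op 1: a = malloc(5) -> a = 0; heap: [0-4 ALLOC][5-48 FREE]
Op 2: free(a) -> (freed a); heap: [0-48 FREE]
Op 3: b = malloc(12) -> b = 0; heap: [0-11 ALLOC][12-48 FREE]
Op 4: free(b) -> (freed b); heap: [0-48 FREE]
Op 5: c = malloc(15) -> c = 0; heap: [0-14 ALLOC][15-48 FREE]
Op 6: d = malloc(1) -> d = 15; heap: [0-14 ALLOC][15-15 ALLOC][16-48 FREE]
Op 7: c = realloc(c, 24) -> c = 16; heap: [0-14 FREE][15-15 ALLOC][16-39 ALLOC][40-48 FREE]
Free blocks: [15 9] total_free=24 largest=15 -> 100*(24-15)/24 = 900/24 = 37.5 -> rounds to 38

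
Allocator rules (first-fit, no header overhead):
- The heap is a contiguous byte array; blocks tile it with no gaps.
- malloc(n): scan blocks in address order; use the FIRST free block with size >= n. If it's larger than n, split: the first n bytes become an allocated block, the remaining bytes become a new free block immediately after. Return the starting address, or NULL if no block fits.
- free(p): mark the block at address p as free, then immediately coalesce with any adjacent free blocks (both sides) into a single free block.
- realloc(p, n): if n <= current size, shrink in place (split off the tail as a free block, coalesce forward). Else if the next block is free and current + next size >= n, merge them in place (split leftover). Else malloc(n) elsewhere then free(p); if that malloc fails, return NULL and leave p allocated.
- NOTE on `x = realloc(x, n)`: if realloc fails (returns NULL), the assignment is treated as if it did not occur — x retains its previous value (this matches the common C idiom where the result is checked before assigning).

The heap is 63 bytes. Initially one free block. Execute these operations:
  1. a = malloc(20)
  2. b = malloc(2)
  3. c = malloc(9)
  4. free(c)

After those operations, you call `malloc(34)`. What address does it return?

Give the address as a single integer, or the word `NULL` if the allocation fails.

Answer: 22

Derivation:
Op 1: a = malloc(20) -> a = 0; heap: [0-19 ALLOC][20-62 FREE]
Op 2: b = malloc(2) -> b = 20; heap: [0-19 ALLOC][20-21 ALLOC][22-62 FREE]
Op 3: c = malloc(9) -> c = 22; heap: [0-19 ALLOC][20-21 ALLOC][22-30 ALLOC][31-62 FREE]
Op 4: free(c) -> (freed c); heap: [0-19 ALLOC][20-21 ALLOC][22-62 FREE]
malloc(34): first-fit scan over [0-19 ALLOC][20-21 ALLOC][22-62 FREE] -> 22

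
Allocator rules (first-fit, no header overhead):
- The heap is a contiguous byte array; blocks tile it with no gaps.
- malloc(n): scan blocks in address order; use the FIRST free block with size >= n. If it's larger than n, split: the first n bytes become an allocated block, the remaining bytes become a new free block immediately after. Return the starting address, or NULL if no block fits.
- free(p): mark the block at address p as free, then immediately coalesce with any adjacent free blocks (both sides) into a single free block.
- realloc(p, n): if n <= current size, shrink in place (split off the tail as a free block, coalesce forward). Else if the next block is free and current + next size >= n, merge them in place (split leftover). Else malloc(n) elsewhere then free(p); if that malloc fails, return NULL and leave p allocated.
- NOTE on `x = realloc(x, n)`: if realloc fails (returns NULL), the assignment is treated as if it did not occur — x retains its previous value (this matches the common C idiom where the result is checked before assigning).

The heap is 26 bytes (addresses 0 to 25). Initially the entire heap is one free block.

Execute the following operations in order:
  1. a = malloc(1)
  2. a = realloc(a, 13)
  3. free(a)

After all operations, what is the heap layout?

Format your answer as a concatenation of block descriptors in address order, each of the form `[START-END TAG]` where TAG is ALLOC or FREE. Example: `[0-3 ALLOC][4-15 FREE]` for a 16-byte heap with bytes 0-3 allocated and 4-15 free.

Answer: [0-25 FREE]

Derivation:
Op 1: a = malloc(1) -> a = 0; heap: [0-0 ALLOC][1-25 FREE]
Op 2: a = realloc(a, 13) -> a = 0; heap: [0-12 ALLOC][13-25 FREE]
Op 3: free(a) -> (freed a); heap: [0-25 FREE]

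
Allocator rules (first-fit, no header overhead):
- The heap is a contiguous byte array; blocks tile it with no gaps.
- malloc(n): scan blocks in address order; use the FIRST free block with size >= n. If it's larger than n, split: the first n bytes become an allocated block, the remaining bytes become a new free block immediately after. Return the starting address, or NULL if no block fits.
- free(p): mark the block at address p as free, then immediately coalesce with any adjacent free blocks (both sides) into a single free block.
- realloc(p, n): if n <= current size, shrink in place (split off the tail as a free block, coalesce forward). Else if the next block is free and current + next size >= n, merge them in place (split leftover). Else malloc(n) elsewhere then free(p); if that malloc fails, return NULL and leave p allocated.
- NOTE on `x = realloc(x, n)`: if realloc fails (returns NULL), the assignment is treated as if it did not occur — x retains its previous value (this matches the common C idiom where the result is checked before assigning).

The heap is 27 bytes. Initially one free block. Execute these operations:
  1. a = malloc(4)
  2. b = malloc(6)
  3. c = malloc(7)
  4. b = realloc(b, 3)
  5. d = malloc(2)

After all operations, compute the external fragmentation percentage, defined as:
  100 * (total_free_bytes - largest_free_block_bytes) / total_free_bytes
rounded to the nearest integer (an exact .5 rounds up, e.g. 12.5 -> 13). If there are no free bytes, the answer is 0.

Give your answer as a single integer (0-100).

Answer: 9

Derivation:
Op 1: a = malloc(4) -> a = 0; heap: [0-3 ALLOC][4-26 FREE]
Op 2: b = malloc(6) -> b = 4; heap: [0-3 ALLOC][4-9 ALLOC][10-26 FREE]
Op 3: c = malloc(7) -> c = 10; heap: [0-3 ALLOC][4-9 ALLOC][10-16 ALLOC][17-26 FREE]
Op 4: b = realloc(b, 3) -> b = 4; heap: [0-3 ALLOC][4-6 ALLOC][7-9 FREE][10-16 ALLOC][17-26 FREE]
Op 5: d = malloc(2) -> d = 7; heap: [0-3 ALLOC][4-6 ALLOC][7-8 ALLOC][9-9 FREE][10-16 ALLOC][17-26 FREE]
Free blocks: [1 10] total_free=11 largest=10 -> 100*(11-10)/11 = 100/11 ≈ 9.091 -> rounds to 9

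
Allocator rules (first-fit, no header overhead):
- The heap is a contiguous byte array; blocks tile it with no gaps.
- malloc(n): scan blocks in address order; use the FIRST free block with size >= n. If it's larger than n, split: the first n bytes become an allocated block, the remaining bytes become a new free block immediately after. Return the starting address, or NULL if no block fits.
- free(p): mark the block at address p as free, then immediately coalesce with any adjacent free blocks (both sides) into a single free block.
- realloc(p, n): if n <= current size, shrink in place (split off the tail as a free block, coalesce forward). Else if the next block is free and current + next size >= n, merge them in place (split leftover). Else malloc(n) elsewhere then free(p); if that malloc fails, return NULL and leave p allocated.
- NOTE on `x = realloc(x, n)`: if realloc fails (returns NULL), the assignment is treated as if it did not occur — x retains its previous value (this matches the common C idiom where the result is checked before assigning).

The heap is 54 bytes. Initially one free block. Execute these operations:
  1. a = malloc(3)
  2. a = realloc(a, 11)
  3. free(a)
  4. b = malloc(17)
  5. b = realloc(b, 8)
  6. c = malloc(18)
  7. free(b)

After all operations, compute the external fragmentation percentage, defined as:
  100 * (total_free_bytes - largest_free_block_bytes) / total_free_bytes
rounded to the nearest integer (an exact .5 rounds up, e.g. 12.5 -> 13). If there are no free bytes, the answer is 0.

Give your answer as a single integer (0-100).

Answer: 22

Derivation:
Op 1: a = malloc(3) -> a = 0; heap: [0-2 ALLOC][3-53 FREE]
Op 2: a = realloc(a, 11) -> a = 0; heap: [0-10 ALLOC][11-53 FREE]
Op 3: free(a) -> (freed a); heap: [0-53 FREE]
Op 4: b = malloc(17) -> b = 0; heap: [0-16 ALLOC][17-53 FREE]
Op 5: b = realloc(b, 8) -> b = 0; heap: [0-7 ALLOC][8-53 FREE]
Op 6: c = malloc(18) -> c = 8; heap: [0-7 ALLOC][8-25 ALLOC][26-53 FREE]
Op 7: free(b) -> (freed b); heap: [0-7 FREE][8-25 ALLOC][26-53 FREE]
Free blocks: [8 28] total_free=36 largest=28 -> 100*(36-28)/36 = 800/36 ≈ 22.222 -> rounds to 22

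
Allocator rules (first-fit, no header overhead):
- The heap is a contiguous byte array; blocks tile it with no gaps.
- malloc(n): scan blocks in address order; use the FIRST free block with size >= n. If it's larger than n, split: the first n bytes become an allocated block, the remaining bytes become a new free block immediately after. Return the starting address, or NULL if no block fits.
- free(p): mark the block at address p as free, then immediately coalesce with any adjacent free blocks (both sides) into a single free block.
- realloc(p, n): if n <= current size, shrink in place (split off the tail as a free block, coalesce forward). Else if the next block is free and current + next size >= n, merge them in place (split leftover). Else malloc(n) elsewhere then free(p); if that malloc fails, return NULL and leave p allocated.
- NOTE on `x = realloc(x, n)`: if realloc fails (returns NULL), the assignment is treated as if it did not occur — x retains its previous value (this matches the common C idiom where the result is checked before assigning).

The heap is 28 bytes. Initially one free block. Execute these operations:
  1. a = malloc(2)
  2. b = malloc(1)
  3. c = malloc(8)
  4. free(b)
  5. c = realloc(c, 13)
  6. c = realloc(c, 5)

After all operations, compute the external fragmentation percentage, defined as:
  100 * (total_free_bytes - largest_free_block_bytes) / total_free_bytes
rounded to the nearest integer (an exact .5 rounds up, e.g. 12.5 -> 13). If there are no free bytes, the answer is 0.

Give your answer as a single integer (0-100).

Op 1: a = malloc(2) -> a = 0; heap: [0-1 ALLOC][2-27 FREE]
Op 2: b = malloc(1) -> b = 2; heap: [0-1 ALLOC][2-2 ALLOC][3-27 FREE]
Op 3: c = malloc(8) -> c = 3; heap: [0-1 ALLOC][2-2 ALLOC][3-10 ALLOC][11-27 FREE]
Op 4: free(b) -> (freed b); heap: [0-1 ALLOC][2-2 FREE][3-10 ALLOC][11-27 FREE]
Op 5: c = realloc(c, 13) -> c = 3; heap: [0-1 ALLOC][2-2 FREE][3-15 ALLOC][16-27 FREE]
Op 6: c = realloc(c, 5) -> c = 3; heap: [0-1 ALLOC][2-2 FREE][3-7 ALLOC][8-27 FREE]
Free blocks: [1 20] total_free=21 largest=20 -> 100*(21-20)/21 = 100/21 ≈ 4.762 -> rounds to 5

Answer: 5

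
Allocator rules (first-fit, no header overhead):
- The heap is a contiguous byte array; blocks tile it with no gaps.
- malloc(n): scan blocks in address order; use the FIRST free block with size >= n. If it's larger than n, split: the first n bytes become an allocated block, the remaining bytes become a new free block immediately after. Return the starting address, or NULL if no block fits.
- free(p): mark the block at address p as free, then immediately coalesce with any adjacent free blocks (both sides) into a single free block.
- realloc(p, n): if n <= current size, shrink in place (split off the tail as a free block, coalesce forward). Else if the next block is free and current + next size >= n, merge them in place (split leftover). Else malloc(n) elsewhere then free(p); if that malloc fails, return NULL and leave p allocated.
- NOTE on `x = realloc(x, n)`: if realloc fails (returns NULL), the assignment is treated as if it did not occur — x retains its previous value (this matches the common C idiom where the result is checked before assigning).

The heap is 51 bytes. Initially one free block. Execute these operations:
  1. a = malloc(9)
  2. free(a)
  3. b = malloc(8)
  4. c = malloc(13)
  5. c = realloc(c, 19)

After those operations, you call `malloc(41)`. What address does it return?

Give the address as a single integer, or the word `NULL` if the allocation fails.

Op 1: a = malloc(9) -> a = 0; heap: [0-8 ALLOC][9-50 FREE]
Op 2: free(a) -> (freed a); heap: [0-50 FREE]
Op 3: b = malloc(8) -> b = 0; heap: [0-7 ALLOC][8-50 FREE]
Op 4: c = malloc(13) -> c = 8; heap: [0-7 ALLOC][8-20 ALLOC][21-50 FREE]
Op 5: c = realloc(c, 19) -> c = 8; heap: [0-7 ALLOC][8-26 ALLOC][27-50 FREE]
malloc(41): first-fit scan over [0-7 ALLOC][8-26 ALLOC][27-50 FREE] -> NULL

Answer: NULL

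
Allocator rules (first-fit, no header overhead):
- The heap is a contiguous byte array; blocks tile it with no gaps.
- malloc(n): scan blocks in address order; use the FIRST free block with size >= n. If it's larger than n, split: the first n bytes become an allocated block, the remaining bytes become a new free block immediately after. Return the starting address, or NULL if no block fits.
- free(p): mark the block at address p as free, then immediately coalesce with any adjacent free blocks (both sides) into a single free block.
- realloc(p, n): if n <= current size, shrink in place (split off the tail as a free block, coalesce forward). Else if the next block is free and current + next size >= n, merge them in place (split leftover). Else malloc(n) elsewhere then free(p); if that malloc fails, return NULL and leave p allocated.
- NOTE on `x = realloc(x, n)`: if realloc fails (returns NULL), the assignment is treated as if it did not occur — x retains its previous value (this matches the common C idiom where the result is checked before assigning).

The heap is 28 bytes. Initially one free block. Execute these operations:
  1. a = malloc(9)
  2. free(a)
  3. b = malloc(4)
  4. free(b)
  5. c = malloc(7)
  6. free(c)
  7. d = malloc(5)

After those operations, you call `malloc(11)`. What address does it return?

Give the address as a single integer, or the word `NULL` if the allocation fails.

Op 1: a = malloc(9) -> a = 0; heap: [0-8 ALLOC][9-27 FREE]
Op 2: free(a) -> (freed a); heap: [0-27 FREE]
Op 3: b = malloc(4) -> b = 0; heap: [0-3 ALLOC][4-27 FREE]
Op 4: free(b) -> (freed b); heap: [0-27 FREE]
Op 5: c = malloc(7) -> c = 0; heap: [0-6 ALLOC][7-27 FREE]
Op 6: free(c) -> (freed c); heap: [0-27 FREE]
Op 7: d = malloc(5) -> d = 0; heap: [0-4 ALLOC][5-27 FREE]
malloc(11): first-fit scan over [0-4 ALLOC][5-27 FREE] -> 5

Answer: 5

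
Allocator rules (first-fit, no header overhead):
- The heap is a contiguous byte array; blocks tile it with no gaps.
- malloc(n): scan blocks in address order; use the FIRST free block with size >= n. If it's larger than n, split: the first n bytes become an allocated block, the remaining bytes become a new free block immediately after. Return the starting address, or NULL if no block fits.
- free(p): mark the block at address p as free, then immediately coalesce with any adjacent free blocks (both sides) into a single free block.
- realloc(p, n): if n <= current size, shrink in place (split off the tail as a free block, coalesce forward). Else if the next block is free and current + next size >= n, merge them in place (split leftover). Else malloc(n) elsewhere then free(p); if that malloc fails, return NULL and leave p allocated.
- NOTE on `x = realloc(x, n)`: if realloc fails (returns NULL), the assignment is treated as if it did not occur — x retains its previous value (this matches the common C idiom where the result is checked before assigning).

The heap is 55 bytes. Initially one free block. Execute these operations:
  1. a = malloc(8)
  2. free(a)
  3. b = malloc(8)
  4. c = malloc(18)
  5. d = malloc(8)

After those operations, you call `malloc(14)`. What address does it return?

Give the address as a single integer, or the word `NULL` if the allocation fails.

Answer: 34

Derivation:
Op 1: a = malloc(8) -> a = 0; heap: [0-7 ALLOC][8-54 FREE]
Op 2: free(a) -> (freed a); heap: [0-54 FREE]
Op 3: b = malloc(8) -> b = 0; heap: [0-7 ALLOC][8-54 FREE]
Op 4: c = malloc(18) -> c = 8; heap: [0-7 ALLOC][8-25 ALLOC][26-54 FREE]
Op 5: d = malloc(8) -> d = 26; heap: [0-7 ALLOC][8-25 ALLOC][26-33 ALLOC][34-54 FREE]
malloc(14): first-fit scan over [0-7 ALLOC][8-25 ALLOC][26-33 ALLOC][34-54 FREE] -> 34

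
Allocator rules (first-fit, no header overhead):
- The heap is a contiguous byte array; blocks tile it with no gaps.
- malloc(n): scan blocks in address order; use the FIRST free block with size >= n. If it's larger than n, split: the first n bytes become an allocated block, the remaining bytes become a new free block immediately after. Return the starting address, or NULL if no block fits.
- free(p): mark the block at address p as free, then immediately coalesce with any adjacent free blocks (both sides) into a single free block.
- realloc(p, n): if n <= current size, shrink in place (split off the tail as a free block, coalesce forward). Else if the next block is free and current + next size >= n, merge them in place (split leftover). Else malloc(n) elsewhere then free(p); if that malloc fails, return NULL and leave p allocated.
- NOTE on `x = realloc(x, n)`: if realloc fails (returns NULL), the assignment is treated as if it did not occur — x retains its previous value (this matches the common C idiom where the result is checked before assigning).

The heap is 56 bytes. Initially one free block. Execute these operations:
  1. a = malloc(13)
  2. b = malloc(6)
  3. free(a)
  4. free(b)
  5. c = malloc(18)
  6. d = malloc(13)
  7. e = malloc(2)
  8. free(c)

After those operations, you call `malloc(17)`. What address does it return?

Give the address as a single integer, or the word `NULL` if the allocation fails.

Op 1: a = malloc(13) -> a = 0; heap: [0-12 ALLOC][13-55 FREE]
Op 2: b = malloc(6) -> b = 13; heap: [0-12 ALLOC][13-18 ALLOC][19-55 FREE]
Op 3: free(a) -> (freed a); heap: [0-12 FREE][13-18 ALLOC][19-55 FREE]
Op 4: free(b) -> (freed b); heap: [0-55 FREE]
Op 5: c = malloc(18) -> c = 0; heap: [0-17 ALLOC][18-55 FREE]
Op 6: d = malloc(13) -> d = 18; heap: [0-17 ALLOC][18-30 ALLOC][31-55 FREE]
Op 7: e = malloc(2) -> e = 31; heap: [0-17 ALLOC][18-30 ALLOC][31-32 ALLOC][33-55 FREE]
Op 8: free(c) -> (freed c); heap: [0-17 FREE][18-30 ALLOC][31-32 ALLOC][33-55 FREE]
malloc(17): first-fit scan over [0-17 FREE][18-30 ALLOC][31-32 ALLOC][33-55 FREE] -> 0

Answer: 0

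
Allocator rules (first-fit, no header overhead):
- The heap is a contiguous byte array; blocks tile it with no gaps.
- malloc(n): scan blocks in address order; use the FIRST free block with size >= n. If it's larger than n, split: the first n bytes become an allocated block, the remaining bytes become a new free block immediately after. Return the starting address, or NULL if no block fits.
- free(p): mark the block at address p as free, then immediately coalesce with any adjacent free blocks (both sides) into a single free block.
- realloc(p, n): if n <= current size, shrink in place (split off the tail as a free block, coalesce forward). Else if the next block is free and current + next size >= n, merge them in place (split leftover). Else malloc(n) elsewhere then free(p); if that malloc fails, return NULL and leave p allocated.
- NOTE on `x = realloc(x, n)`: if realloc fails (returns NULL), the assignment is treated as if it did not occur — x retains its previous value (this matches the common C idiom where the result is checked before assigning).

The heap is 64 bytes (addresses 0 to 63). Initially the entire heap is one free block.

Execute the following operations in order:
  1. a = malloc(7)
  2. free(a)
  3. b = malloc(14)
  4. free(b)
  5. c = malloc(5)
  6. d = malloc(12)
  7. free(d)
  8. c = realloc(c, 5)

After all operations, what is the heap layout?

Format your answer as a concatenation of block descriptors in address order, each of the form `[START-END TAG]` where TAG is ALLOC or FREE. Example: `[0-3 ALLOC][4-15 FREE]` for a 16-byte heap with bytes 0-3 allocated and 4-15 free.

Op 1: a = malloc(7) -> a = 0; heap: [0-6 ALLOC][7-63 FREE]
Op 2: free(a) -> (freed a); heap: [0-63 FREE]
Op 3: b = malloc(14) -> b = 0; heap: [0-13 ALLOC][14-63 FREE]
Op 4: free(b) -> (freed b); heap: [0-63 FREE]
Op 5: c = malloc(5) -> c = 0; heap: [0-4 ALLOC][5-63 FREE]
Op 6: d = malloc(12) -> d = 5; heap: [0-4 ALLOC][5-16 ALLOC][17-63 FREE]
Op 7: free(d) -> (freed d); heap: [0-4 ALLOC][5-63 FREE]
Op 8: c = realloc(c, 5) -> c = 0; heap: [0-4 ALLOC][5-63 FREE]

Answer: [0-4 ALLOC][5-63 FREE]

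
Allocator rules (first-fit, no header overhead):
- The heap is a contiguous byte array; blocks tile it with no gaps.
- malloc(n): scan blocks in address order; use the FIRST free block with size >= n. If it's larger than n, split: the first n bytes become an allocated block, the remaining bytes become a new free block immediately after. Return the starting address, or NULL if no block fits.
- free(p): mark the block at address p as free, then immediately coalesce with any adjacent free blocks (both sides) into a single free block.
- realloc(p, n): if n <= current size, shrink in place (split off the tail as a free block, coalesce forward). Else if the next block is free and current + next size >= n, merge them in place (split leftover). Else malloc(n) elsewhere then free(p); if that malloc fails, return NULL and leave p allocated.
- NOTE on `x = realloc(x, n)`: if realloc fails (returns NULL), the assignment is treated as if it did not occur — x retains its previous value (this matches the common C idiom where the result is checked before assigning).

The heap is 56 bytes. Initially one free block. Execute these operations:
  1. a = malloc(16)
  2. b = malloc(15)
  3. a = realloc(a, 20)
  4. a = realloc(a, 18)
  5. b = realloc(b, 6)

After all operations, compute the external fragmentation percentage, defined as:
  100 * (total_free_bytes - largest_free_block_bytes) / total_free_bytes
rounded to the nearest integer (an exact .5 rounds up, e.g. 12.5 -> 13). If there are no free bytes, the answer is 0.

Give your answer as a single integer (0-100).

Answer: 50

Derivation:
Op 1: a = malloc(16) -> a = 0; heap: [0-15 ALLOC][16-55 FREE]
Op 2: b = malloc(15) -> b = 16; heap: [0-15 ALLOC][16-30 ALLOC][31-55 FREE]
Op 3: a = realloc(a, 20) -> a = 31; heap: [0-15 FREE][16-30 ALLOC][31-50 ALLOC][51-55 FREE]
Op 4: a = realloc(a, 18) -> a = 31; heap: [0-15 FREE][16-30 ALLOC][31-48 ALLOC][49-55 FREE]
Op 5: b = realloc(b, 6) -> b = 16; heap: [0-15 FREE][16-21 ALLOC][22-30 FREE][31-48 ALLOC][49-55 FREE]
Free blocks: [16 9 7] total_free=32 largest=16 -> 100*(32-16)/32 = 1600/32 = 50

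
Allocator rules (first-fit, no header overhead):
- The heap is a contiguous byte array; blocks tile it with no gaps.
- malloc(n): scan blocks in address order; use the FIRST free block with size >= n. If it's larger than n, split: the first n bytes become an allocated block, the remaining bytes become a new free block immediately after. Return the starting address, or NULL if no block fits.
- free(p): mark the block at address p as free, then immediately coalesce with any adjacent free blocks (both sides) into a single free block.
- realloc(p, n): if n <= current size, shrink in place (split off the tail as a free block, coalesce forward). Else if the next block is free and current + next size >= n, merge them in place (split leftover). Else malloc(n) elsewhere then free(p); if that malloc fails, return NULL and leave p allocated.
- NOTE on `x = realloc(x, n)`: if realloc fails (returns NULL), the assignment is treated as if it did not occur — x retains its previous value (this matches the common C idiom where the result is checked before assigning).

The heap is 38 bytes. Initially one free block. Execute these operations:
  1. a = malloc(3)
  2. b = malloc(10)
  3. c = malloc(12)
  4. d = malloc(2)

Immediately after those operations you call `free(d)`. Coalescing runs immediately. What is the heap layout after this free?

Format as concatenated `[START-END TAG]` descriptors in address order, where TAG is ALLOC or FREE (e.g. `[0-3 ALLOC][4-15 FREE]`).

Answer: [0-2 ALLOC][3-12 ALLOC][13-24 ALLOC][25-37 FREE]

Derivation:
Op 1: a = malloc(3) -> a = 0; heap: [0-2 ALLOC][3-37 FREE]
Op 2: b = malloc(10) -> b = 3; heap: [0-2 ALLOC][3-12 ALLOC][13-37 FREE]
Op 3: c = malloc(12) -> c = 13; heap: [0-2 ALLOC][3-12 ALLOC][13-24 ALLOC][25-37 FREE]
Op 4: d = malloc(2) -> d = 25; heap: [0-2 ALLOC][3-12 ALLOC][13-24 ALLOC][25-26 ALLOC][27-37 FREE]
free(d): d = 25 -> block [25-26 ALLOC]; mark free, coalesce with adjacent free neighbors -> [0-2 ALLOC][3-12 ALLOC][13-24 ALLOC][25-37 FREE]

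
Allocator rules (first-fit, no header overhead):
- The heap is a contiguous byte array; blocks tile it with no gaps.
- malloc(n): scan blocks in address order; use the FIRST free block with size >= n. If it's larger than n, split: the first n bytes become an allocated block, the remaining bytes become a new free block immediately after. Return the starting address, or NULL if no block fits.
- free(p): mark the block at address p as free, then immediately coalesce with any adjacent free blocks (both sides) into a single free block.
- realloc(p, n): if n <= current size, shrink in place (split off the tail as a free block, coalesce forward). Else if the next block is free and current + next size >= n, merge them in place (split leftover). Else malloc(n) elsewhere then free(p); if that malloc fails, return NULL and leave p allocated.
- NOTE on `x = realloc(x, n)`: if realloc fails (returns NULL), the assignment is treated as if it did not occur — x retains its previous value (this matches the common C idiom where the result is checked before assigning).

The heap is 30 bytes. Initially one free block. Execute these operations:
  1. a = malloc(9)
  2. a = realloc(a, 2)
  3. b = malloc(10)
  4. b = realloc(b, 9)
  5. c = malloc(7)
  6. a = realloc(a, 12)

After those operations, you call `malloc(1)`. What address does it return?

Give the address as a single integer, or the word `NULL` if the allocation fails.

Op 1: a = malloc(9) -> a = 0; heap: [0-8 ALLOC][9-29 FREE]
Op 2: a = realloc(a, 2) -> a = 0; heap: [0-1 ALLOC][2-29 FREE]
Op 3: b = malloc(10) -> b = 2; heap: [0-1 ALLOC][2-11 ALLOC][12-29 FREE]
Op 4: b = realloc(b, 9) -> b = 2; heap: [0-1 ALLOC][2-10 ALLOC][11-29 FREE]
Op 5: c = malloc(7) -> c = 11; heap: [0-1 ALLOC][2-10 ALLOC][11-17 ALLOC][18-29 FREE]
Op 6: a = realloc(a, 12) -> a = 18; heap: [0-1 FREE][2-10 ALLOC][11-17 ALLOC][18-29 ALLOC]
malloc(1): first-fit scan over [0-1 FREE][2-10 ALLOC][11-17 ALLOC][18-29 ALLOC] -> 0

Answer: 0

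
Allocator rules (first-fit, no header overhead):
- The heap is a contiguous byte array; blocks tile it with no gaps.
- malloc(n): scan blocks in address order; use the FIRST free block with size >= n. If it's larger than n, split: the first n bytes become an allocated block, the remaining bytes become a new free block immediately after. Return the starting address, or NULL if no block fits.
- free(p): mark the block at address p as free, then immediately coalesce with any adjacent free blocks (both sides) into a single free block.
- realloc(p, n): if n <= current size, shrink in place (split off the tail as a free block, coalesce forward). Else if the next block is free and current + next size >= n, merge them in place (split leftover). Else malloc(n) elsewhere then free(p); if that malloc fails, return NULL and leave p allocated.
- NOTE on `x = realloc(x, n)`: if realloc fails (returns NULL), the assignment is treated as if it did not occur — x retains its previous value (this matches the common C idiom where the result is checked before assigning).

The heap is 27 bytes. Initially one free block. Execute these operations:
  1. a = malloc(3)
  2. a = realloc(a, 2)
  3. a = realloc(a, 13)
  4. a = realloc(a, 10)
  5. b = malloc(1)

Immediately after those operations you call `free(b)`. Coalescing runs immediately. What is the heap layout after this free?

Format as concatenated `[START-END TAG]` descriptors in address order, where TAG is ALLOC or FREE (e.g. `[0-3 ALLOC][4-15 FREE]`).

Answer: [0-9 ALLOC][10-26 FREE]

Derivation:
Op 1: a = malloc(3) -> a = 0; heap: [0-2 ALLOC][3-26 FREE]
Op 2: a = realloc(a, 2) -> a = 0; heap: [0-1 ALLOC][2-26 FREE]
Op 3: a = realloc(a, 13) -> a = 0; heap: [0-12 ALLOC][13-26 FREE]
Op 4: a = realloc(a, 10) -> a = 0; heap: [0-9 ALLOC][10-26 FREE]
Op 5: b = malloc(1) -> b = 10; heap: [0-9 ALLOC][10-10 ALLOC][11-26 FREE]
free(b): b = 10 -> block [10-10 ALLOC]; mark free, coalesce with adjacent free neighbors -> [0-9 ALLOC][10-26 FREE]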